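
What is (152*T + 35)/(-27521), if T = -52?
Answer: 7869/27521 ≈ 0.28593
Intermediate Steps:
(152*T + 35)/(-27521) = (152*(-52) + 35)/(-27521) = (-7904 + 35)*(-1/27521) = -7869*(-1/27521) = 7869/27521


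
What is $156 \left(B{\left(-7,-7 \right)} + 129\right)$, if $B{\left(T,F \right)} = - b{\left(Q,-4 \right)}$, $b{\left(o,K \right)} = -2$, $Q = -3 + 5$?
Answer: $20436$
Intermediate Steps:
$Q = 2$
$B{\left(T,F \right)} = 2$ ($B{\left(T,F \right)} = \left(-1\right) \left(-2\right) = 2$)
$156 \left(B{\left(-7,-7 \right)} + 129\right) = 156 \left(2 + 129\right) = 156 \cdot 131 = 20436$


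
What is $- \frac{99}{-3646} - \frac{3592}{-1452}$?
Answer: $\frac{3310045}{1323498} \approx 2.501$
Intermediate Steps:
$- \frac{99}{-3646} - \frac{3592}{-1452} = \left(-99\right) \left(- \frac{1}{3646}\right) - - \frac{898}{363} = \frac{99}{3646} + \frac{898}{363} = \frac{3310045}{1323498}$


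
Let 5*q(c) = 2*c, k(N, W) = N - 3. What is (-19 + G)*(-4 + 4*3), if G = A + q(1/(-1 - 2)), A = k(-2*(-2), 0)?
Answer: -2176/15 ≈ -145.07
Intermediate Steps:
k(N, W) = -3 + N
q(c) = 2*c/5 (q(c) = (2*c)/5 = 2*c/5)
A = 1 (A = -3 - 2*(-2) = -3 + 4 = 1)
G = 13/15 (G = 1 + 2/(5*(-1 - 2)) = 1 + (⅖)/(-3) = 1 + (⅖)*(-⅓) = 1 - 2/15 = 13/15 ≈ 0.86667)
(-19 + G)*(-4 + 4*3) = (-19 + 13/15)*(-4 + 4*3) = -272*(-4 + 12)/15 = -272/15*8 = -2176/15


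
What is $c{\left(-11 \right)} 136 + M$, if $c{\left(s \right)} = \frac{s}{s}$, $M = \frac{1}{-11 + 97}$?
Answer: $\frac{11697}{86} \approx 136.01$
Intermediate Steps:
$M = \frac{1}{86} \approx 0.011628$
$c{\left(s \right)} = 1$
$c{\left(-11 \right)} 136 + M = 1 \cdot 136 + \frac{1}{86} = 136 + \frac{1}{86} = \frac{11697}{86}$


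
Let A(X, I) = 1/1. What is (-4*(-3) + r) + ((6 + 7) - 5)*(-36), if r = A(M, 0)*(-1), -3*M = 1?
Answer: -277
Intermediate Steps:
M = -⅓ (M = -⅓*1 = -⅓ ≈ -0.33333)
A(X, I) = 1
r = -1 (r = 1*(-1) = -1)
(-4*(-3) + r) + ((6 + 7) - 5)*(-36) = (-4*(-3) - 1) + ((6 + 7) - 5)*(-36) = (12 - 1) + (13 - 5)*(-36) = 11 + 8*(-36) = 11 - 288 = -277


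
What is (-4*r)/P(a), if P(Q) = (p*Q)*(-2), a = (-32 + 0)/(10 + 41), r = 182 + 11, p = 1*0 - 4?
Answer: 9843/64 ≈ 153.80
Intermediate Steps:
p = -4 (p = 0 - 4 = -4)
r = 193
a = -32/51 ≈ -0.62745
P(Q) = 8*Q (P(Q) = -4*Q*(-2) = 8*Q)
(-4*r)/P(a) = (-4*193)/((8*(-32/51))) = -772/(-256/51) = -772*(-51/256) = 9843/64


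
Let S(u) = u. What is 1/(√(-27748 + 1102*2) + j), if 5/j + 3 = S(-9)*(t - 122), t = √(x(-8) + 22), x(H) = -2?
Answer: 3*(365 - 6*√5)/(5 + 6*I*√6386*(365 - 6*√5)) ≈ 1.8558e-7 - 0.0062568*I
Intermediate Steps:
t = 2*√5 (t = √(-2 + 22) = √20 = 2*√5 ≈ 4.4721)
j = 5/(1095 - 18*√5) (j = 5/(-3 - 9*(2*√5 - 122)) = 5/(-3 - 9*(-122 + 2*√5)) = 5/(-3 + (1098 - 18*√5)) = 5/(1095 - 18*√5) ≈ 0.0047405)
1/(√(-27748 + 1102*2) + j) = 1/(√(-27748 + 1102*2) + (365/79827 + 2*√5/26609)) = 1/(√(-27748 + 2204) + (365/79827 + 2*√5/26609)) = 1/(√(-25544) + (365/79827 + 2*√5/26609)) = 1/(2*I*√6386 + (365/79827 + 2*√5/26609)) = 1/(365/79827 + 2*√5/26609 + 2*I*√6386)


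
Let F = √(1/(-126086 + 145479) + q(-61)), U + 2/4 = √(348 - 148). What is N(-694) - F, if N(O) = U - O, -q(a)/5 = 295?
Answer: 1387/2 + 10*√2 - I*√554730442882/19393 ≈ 707.64 - 38.406*I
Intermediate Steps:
q(a) = -1475 (q(a) = -5*295 = -1475)
U = -½ + 10*√2 (U = -½ + √(348 - 148) = -½ + √200 = -½ + 10*√2 ≈ 13.642)
N(O) = -½ - O + 10*√2 (N(O) = (-½ + 10*√2) - O = -½ - O + 10*√2)
F = I*√554730442882/19393 (F = √(1/(-126086 + 145479) - 1475) = √(1/19393 - 1475) = √(-28604674/19393) = I*√554730442882/19393 ≈ 38.406*I)
N(-694) - F = (-½ - 1*(-694) + 10*√2) - I*√554730442882/19393 = (-½ + 694 + 10*√2) - I*√554730442882/19393 = (1387/2 + 10*√2) - I*√554730442882/19393 = 1387/2 + 10*√2 - I*√554730442882/19393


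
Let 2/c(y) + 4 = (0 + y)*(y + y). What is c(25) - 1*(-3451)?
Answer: 2149974/623 ≈ 3451.0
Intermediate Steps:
c(y) = 2/(-4 + 2*y²) (c(y) = 2/(-4 + (0 + y)*(y + y)) = 2/(-4 + y*(2*y)) = 2/(-4 + 2*y²))
c(25) - 1*(-3451) = 1/(-2 + 25²) - 1*(-3451) = 1/(-2 + 625) + 3451 = 1/623 + 3451 = 2149974/623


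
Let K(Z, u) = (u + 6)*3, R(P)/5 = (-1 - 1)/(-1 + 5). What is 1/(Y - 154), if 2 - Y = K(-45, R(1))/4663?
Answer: -9326/1417573 ≈ -0.0065788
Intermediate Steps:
R(P) = -5/2 (R(P) = 5*((-1 - 1)/(-1 + 5)) = 5*(-2/4) = 5*(-2*1/4) = 5*(-1/2) = -5/2)
K(Z, u) = 18 + 3*u (K(Z, u) = (6 + u)*3 = 18 + 3*u)
Y = 18631/9326 (Y = 2 - (18 + 3*(-5/2))/4663 = 2 - (18 - 15/2)/4663 = 2 - 21/(2*4663) = 2 - 1*21/9326 = 2 - 21/9326 = 18631/9326 ≈ 1.9977)
1/(Y - 154) = 1/(18631/9326 - 154) = 1/(-1417573/9326) = -9326/1417573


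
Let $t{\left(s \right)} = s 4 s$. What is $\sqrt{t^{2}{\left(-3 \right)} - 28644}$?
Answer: $2 i \sqrt{6837} \approx 165.37 i$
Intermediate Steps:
$t{\left(s \right)} = 4 s^{2}$ ($t{\left(s \right)} = 4 s s = 4 s^{2}$)
$\sqrt{t^{2}{\left(-3 \right)} - 28644} = \sqrt{\left(4 \left(-3\right)^{2}\right)^{2} - 28644} = \sqrt{\left(4 \cdot 9\right)^{2} - 28644} = \sqrt{36^{2} - 28644} = \sqrt{1296 - 28644} = \sqrt{-27348} = 2 i \sqrt{6837}$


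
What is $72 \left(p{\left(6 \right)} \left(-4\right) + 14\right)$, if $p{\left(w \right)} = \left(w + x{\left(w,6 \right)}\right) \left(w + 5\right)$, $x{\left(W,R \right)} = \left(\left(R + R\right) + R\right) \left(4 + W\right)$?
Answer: $-588240$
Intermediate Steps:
$x{\left(W,R \right)} = 3 R \left(4 + W\right)$ ($x{\left(W,R \right)} = \left(2 R + R\right) \left(4 + W\right) = 3 R \left(4 + W\right)$)
$p{\left(w \right)} = \left(5 + w\right) \left(72 + 19 w\right)$ ($p{\left(w \right)} = \left(w + 3 \cdot 6 \left(4 + w\right)\right) \left(w + 5\right) = \left(w + \left(72 + 18 w\right)\right) \left(5 + w\right) = \left(72 + 19 w\right) \left(5 + w\right) = \left(5 + w\right) \left(72 + 19 w\right)$)
$72 \left(p{\left(6 \right)} \left(-4\right) + 14\right) = 72 \left(\left(360 + 19 \cdot 6^{2} + 167 \cdot 6\right) \left(-4\right) + 14\right) = 72 \left(\left(360 + 19 \cdot 36 + 1002\right) \left(-4\right) + 14\right) = 72 \left(\left(360 + 684 + 1002\right) \left(-4\right) + 14\right) = 72 \left(2046 \left(-4\right) + 14\right) = 72 \left(-8184 + 14\right) = 72 \left(-8170\right) = -588240$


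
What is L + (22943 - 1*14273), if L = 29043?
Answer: 37713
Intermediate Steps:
L + (22943 - 1*14273) = 29043 + (22943 - 1*14273) = 29043 + (22943 - 14273) = 29043 + 8670 = 37713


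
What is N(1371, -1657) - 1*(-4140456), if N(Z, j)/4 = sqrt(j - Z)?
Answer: 4140456 + 8*I*sqrt(757) ≈ 4.1405e+6 + 220.11*I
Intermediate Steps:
N(Z, j) = 4*sqrt(j - Z)
N(1371, -1657) - 1*(-4140456) = 4*sqrt(-1657 - 1*1371) - 1*(-4140456) = 4*sqrt(-1657 - 1371) + 4140456 = 4*sqrt(-3028) + 4140456 = 4*(2*I*sqrt(757)) + 4140456 = 8*I*sqrt(757) + 4140456 = 4140456 + 8*I*sqrt(757)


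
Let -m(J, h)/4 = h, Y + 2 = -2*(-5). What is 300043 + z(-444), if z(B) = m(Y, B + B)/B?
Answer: 300035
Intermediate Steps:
Y = 8 (Y = -2 - 2*(-5) = -2 + 10 = 8)
m(J, h) = -4*h
z(B) = -8 (z(B) = (-4*(B + B))/B = (-8*B)/B = -8)
300043 + z(-444) = 300043 - 8 = 300035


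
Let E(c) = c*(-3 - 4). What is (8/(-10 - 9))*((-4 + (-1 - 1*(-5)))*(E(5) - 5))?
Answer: 0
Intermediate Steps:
E(c) = -7*c (E(c) = c*(-7) = -7*c)
(8/(-10 - 9))*((-4 + (-1 - 1*(-5)))*(E(5) - 5)) = (8/(-10 - 9))*((-4 + (-1 - 1*(-5)))*(-7*5 - 5)) = (8/(-19))*((-4 + (-1 + 5))*(-35 - 5)) = (-1/19*8)*((-4 + 4)*(-40)) = -0*(-40) = -8/19*0 = 0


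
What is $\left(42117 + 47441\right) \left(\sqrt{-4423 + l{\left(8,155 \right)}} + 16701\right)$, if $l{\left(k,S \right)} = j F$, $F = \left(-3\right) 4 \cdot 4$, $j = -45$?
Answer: $1495708158 + 89558 i \sqrt{2263} \approx 1.4957 \cdot 10^{9} + 4.2604 \cdot 10^{6} i$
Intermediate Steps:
$F = -48$ ($F = \left(-12\right) 4 = -48$)
$l{\left(k,S \right)} = 2160$ ($l{\left(k,S \right)} = \left(-45\right) \left(-48\right) = 2160$)
$\left(42117 + 47441\right) \left(\sqrt{-4423 + l{\left(8,155 \right)}} + 16701\right) = \left(42117 + 47441\right) \left(\sqrt{-4423 + 2160} + 16701\right) = 89558 \left(\sqrt{-2263} + 16701\right) = 89558 \left(i \sqrt{2263} + 16701\right) = 89558 \left(16701 + i \sqrt{2263}\right) = 1495708158 + 89558 i \sqrt{2263}$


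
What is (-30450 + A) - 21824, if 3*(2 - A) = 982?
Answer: -157798/3 ≈ -52599.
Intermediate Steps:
A = -976/3 (A = 2 - 1/3*982 = 2 - 982/3 = -976/3 ≈ -325.33)
(-30450 + A) - 21824 = (-30450 - 976/3) - 21824 = -92326/3 - 21824 = -157798/3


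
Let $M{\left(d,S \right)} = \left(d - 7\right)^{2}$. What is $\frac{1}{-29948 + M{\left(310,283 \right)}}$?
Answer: $\frac{1}{61861} \approx 1.6165 \cdot 10^{-5}$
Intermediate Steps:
$M{\left(d,S \right)} = \left(-7 + d\right)^{2}$
$\frac{1}{-29948 + M{\left(310,283 \right)}} = \frac{1}{-29948 + \left(-7 + 310\right)^{2}} = \frac{1}{-29948 + 303^{2}} = \frac{1}{-29948 + 91809} = \frac{1}{61861}$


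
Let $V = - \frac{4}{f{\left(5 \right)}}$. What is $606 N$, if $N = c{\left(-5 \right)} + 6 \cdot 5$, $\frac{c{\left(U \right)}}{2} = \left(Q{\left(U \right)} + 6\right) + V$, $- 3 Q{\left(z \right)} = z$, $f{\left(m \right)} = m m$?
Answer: $\frac{681952}{25} \approx 27278.0$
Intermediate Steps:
$f{\left(m \right)} = m^{2}$
$Q{\left(z \right)} = - \frac{z}{3}$
$V = - \frac{4}{25}$ ($V = - \frac{4}{5^{2}} = - \frac{4}{25} \approx -0.16$)
$c{\left(U \right)} = \frac{292}{25} - \frac{2 U}{3}$ ($c{\left(U \right)} = 2 \left(\left(- \frac{U}{3} + 6\right) - \frac{4}{25}\right) = 2 \left(\left(6 - \frac{U}{3}\right) - \frac{4}{25}\right) = 2 \left(\frac{146}{25} - \frac{U}{3}\right) = \frac{292}{25} - \frac{2 U}{3}$)
$N = \frac{3376}{75}$ ($N = \left(\frac{292}{25} - - \frac{10}{3}\right) + 6 \cdot 5 = \left(\frac{292}{25} + \frac{10}{3}\right) + 30 = \frac{1126}{75} + 30 = \frac{3376}{75} \approx 45.013$)
$606 N = 606 \cdot \frac{3376}{75} = \frac{681952}{25}$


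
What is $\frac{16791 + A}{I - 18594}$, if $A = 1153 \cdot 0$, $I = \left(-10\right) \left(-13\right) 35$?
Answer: $- \frac{16791}{14044} \approx -1.1956$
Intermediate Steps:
$I = 4550$ ($I = 130 \cdot 35 = 4550$)
$A = 0$
$\frac{16791 + A}{I - 18594} = \frac{16791 + 0}{4550 - 18594} = \frac{16791}{-14044} = 16791 \left(- \frac{1}{14044}\right) = - \frac{16791}{14044}$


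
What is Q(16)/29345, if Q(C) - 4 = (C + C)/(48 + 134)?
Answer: 76/534079 ≈ 0.00014230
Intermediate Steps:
Q(C) = 4 + C/91 (Q(C) = 4 + (C + C)/(48 + 134) = 4 + (2*C)/182 = 4 + (2*C)*(1/182) = 4 + C/91)
Q(16)/29345 = (4 + (1/91)*16)/29345 = (4 + 16/91)*(1/29345) = (380/91)*(1/29345) = 76/534079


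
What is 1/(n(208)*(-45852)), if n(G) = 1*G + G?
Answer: -1/19074432 ≈ -5.2426e-8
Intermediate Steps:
n(G) = 2*G (n(G) = G + G = 2*G)
1/(n(208)*(-45852)) = 1/((2*208)*(-45852)) = -1/45852/416 = (1/416)*(-1/45852) = -1/19074432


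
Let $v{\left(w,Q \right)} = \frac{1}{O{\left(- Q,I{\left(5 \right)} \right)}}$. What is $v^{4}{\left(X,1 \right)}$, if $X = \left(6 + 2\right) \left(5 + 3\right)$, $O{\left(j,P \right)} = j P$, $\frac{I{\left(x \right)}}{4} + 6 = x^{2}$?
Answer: $\frac{1}{33362176} \approx 2.9974 \cdot 10^{-8}$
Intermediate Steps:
$I{\left(x \right)} = -24 + 4 x^{2}$
$O{\left(j,P \right)} = P j$
$X = 64$ ($X = 8 \cdot 8 = 64$)
$v{\left(w,Q \right)} = - \frac{1}{76 Q}$ ($v{\left(w,Q \right)} = \frac{1}{\left(-24 + 4 \cdot 5^{2}\right) \left(- Q\right)} = \frac{1}{\left(-24 + 4 \cdot 25\right) \left(- Q\right)} = \frac{1}{\left(-24 + 100\right) \left(- Q\right)} = \frac{1}{76 \left(- Q\right)} = \frac{1}{\left(-76\right) Q} = - \frac{1}{76 Q}$)
$v^{4}{\left(X,1 \right)} = \left(- \frac{1}{76 \cdot 1}\right)^{4} = \left(\left(- \frac{1}{76}\right) 1\right)^{4} = \left(- \frac{1}{76}\right)^{4} = \frac{1}{33362176}$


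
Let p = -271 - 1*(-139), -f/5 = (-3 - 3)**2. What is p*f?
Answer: 23760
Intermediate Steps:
f = -180 (f = -5*(-3 - 3)**2 = -5*(-6)**2 = -5*36 = -180)
p = -132 (p = -271 + 139 = -132)
p*f = -132*(-180) = 23760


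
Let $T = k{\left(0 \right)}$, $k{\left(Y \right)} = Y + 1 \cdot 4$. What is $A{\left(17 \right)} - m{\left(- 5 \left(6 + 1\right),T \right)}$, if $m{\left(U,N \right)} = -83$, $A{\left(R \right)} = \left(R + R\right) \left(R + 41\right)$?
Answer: $2055$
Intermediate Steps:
$A{\left(R \right)} = 2 R \left(41 + R\right)$
$k{\left(Y \right)} = 4 + Y$ ($k{\left(Y \right)} = Y + 4 = 4 + Y$)
$T = 4$ ($T = 4 + 0 = 4$)
$A{\left(17 \right)} - m{\left(- 5 \left(6 + 1\right),T \right)} = 2 \cdot 17 \left(41 + 17\right) - -83 = 2 \cdot 17 \cdot 58 + 83 = 1972 + 83 = 2055$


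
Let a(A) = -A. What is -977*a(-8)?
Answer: -7816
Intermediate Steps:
-977*a(-8) = -(-977)*(-8) = -977*8 = -7816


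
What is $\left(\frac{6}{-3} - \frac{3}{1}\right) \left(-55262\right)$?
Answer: $276310$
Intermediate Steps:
$\left(\frac{6}{-3} - \frac{3}{1}\right) \left(-55262\right) = \left(6 \left(- \frac{1}{3}\right) - 3\right) \left(-55262\right) = \left(-2 - 3\right) \left(-55262\right) = \left(-5\right) \left(-55262\right) = 276310$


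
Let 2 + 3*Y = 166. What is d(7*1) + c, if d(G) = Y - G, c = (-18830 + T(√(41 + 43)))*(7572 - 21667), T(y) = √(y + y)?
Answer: 796226693/3 - 28190*21^(¼) ≈ 2.6535e+8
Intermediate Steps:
Y = 164/3 (Y = -⅔ + (⅓)*166 = -⅔ + 166/3 = 164/3 ≈ 54.667)
T(y) = √2*√y (T(y) = √(2*y) = √2*√y)
c = 265408850 - 28190*21^(¼) (c = (-18830 + √2*√(√(41 + 43)))*(7572 - 21667) = (-18830 + √2*√(√84))*(-14095) = (-18830 + √2*√(2*√21))*(-14095) = (-18830 + √2*(√2*21^(¼)))*(-14095) = (-18830 + 2*21^(¼))*(-14095) = 265408850 - 28190*21^(¼) ≈ 2.6535e+8)
d(G) = 164/3 - G
d(7*1) + c = (164/3 - 7) + (265408850 - 28190*21^(¼)) = 143/3 + (265408850 - 28190*21^(¼)) = 796226693/3 - 28190*21^(¼)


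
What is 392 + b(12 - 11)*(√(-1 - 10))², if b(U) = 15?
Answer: 227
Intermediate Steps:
392 + b(12 - 11)*(√(-1 - 10))² = 392 + 15*(√(-1 - 10))² = 392 + 15*(√(-11))² = 392 + 15*(I*√11)² = 392 + 15*(-11) = 392 - 165 = 227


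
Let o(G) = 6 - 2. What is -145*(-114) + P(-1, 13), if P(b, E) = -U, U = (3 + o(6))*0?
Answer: 16530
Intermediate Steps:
o(G) = 4
U = 0 (U = (3 + 4)*0 = 7*0 = 0)
P(b, E) = 0 (P(b, E) = -1*0 = 0)
-145*(-114) + P(-1, 13) = -145*(-114) + 0 = 16530 + 0 = 16530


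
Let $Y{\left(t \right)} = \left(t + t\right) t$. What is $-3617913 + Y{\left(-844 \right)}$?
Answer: $-2193241$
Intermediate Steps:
$Y{\left(t \right)} = 2 t^{2}$ ($Y{\left(t \right)} = 2 t t = 2 t^{2}$)
$-3617913 + Y{\left(-844 \right)} = -3617913 + 2 \left(-844\right)^{2} = -3617913 + 2 \cdot 712336 = -3617913 + 1424672 = -2193241$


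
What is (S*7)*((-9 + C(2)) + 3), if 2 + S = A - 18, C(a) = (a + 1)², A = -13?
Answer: -693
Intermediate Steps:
C(a) = (1 + a)²
S = -33 (S = -2 + (-13 - 18) = -2 - 31 = -33)
(S*7)*((-9 + C(2)) + 3) = (-33*7)*((-9 + (1 + 2)²) + 3) = -231*((-9 + 3²) + 3) = -231*((-9 + 9) + 3) = -231*(0 + 3) = -231*3 = -693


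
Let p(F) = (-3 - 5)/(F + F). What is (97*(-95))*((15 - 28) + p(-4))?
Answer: 110580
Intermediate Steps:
p(F) = -4/F (p(F) = -8*1/(2*F) = -4/F)
(97*(-95))*((15 - 28) + p(-4)) = (97*(-95))*((15 - 28) - 4/(-4)) = -9215*(-13 - 4*(-¼)) = -9215*(-13 + 1) = -9215*(-12) = 110580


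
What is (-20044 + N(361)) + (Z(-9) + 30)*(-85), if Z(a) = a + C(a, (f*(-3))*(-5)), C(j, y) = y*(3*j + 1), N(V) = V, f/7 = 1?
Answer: 210582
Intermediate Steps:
f = 7 (f = 7*1 = 7)
C(j, y) = y*(1 + 3*j)
Z(a) = 105 + 316*a (Z(a) = a + ((7*(-3))*(-5))*(1 + 3*a) = a + (-21*(-5))*(1 + 3*a) = a + 105*(1 + 3*a) = a + (105 + 315*a) = 105 + 316*a)
(-20044 + N(361)) + (Z(-9) + 30)*(-85) = (-20044 + 361) + ((105 + 316*(-9)) + 30)*(-85) = -19683 + ((105 - 2844) + 30)*(-85) = -19683 + (-2739 + 30)*(-85) = -19683 - 2709*(-85) = -19683 + 230265 = 210582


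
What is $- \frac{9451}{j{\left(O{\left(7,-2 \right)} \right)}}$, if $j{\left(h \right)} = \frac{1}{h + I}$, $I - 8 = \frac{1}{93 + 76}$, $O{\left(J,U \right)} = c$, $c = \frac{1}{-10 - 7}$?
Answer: $- \frac{16598864}{221} \approx -75108.0$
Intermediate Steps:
$c = - \frac{1}{17}$ ($c = \frac{1}{-17} = - \frac{1}{17} \approx -0.058824$)
$O{\left(J,U \right)} = - \frac{1}{17}$
$I = \frac{1353}{169}$ ($I = 8 + \frac{1}{93 + 76} = 8 + \frac{1}{169} = \frac{1353}{169} \approx 8.0059$)
$j{\left(h \right)} = \frac{1}{\frac{1353}{169} + h}$ ($j{\left(h \right)} = \frac{1}{h + \frac{1353}{169}} = \frac{1}{\frac{1353}{169} + h}$)
$- \frac{9451}{j{\left(O{\left(7,-2 \right)} \right)}} = - \frac{9451}{169 \frac{1}{1353 + 169 \left(- \frac{1}{17}\right)}} = - \frac{9451}{169 \frac{1}{1353 - \frac{169}{17}}} = - \frac{9451}{169 \frac{1}{\frac{22832}{17}}} = - \frac{9451}{169 \cdot \frac{17}{22832}} = - \frac{9451}{\frac{2873}{22832}} = \left(-9451\right) \frac{22832}{2873} = - \frac{16598864}{221}$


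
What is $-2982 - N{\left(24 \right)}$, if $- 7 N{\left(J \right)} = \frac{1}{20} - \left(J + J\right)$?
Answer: $- \frac{59777}{20} \approx -2988.9$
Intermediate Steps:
$N{\left(J \right)} = - \frac{1}{140} + \frac{2 J}{7}$ ($N{\left(J \right)} = - \frac{\frac{1}{20} - \left(J + J\right)}{7} = - \frac{\frac{1}{20} - 2 J}{7} = - \frac{1}{140} + \frac{2 J}{7}$)
$-2982 - N{\left(24 \right)} = -2982 - \left(- \frac{1}{140} + \frac{2}{7} \cdot 24\right) = -2982 - \left(- \frac{1}{140} + \frac{48}{7}\right) = -2982 - \frac{137}{20} = - \frac{59777}{20}$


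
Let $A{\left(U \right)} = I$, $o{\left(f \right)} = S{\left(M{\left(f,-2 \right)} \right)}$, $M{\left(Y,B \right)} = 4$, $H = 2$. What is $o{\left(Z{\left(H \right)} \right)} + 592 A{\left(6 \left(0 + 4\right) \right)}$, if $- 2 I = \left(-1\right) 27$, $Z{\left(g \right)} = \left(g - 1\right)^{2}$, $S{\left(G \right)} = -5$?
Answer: $7987$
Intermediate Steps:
$Z{\left(g \right)} = \left(-1 + g\right)^{2}$
$I = \frac{27}{2}$ ($I = - \frac{\left(-1\right) 27}{2} = \left(- \frac{1}{2}\right) \left(-27\right) = \frac{27}{2} \approx 13.5$)
$o{\left(f \right)} = -5$
$A{\left(U \right)} = \frac{27}{2}$
$o{\left(Z{\left(H \right)} \right)} + 592 A{\left(6 \left(0 + 4\right) \right)} = -5 + 592 \cdot \frac{27}{2} = -5 + 7992 = 7987$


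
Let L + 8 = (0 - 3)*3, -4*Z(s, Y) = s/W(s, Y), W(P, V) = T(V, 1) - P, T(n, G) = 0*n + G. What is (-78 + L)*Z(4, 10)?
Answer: -95/3 ≈ -31.667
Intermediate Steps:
T(n, G) = G (T(n, G) = 0 + G = G)
W(P, V) = 1 - P
Z(s, Y) = -s/(4*(1 - s))
L = -17 (L = -8 + (0 - 3)*3 = -8 - 3*3 = -8 - 9 = -17)
(-78 + L)*Z(4, 10) = (-78 - 17)*((¼)*4/(-1 + 4)) = -95*4/(4*3) = -95*⅓ = -95/3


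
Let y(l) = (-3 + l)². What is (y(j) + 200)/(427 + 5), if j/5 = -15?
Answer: 1571/108 ≈ 14.546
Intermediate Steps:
j = -75 (j = 5*(-15) = -75)
(y(j) + 200)/(427 + 5) = ((-3 - 75)² + 200)/(427 + 5) = ((-78)² + 200)/432 = (6084 + 200)*(1/432) = 6284*(1/432) = 1571/108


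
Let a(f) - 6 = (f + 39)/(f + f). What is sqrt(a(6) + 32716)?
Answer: sqrt(130903)/2 ≈ 180.90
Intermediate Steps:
a(f) = 6 + (39 + f)/(2*f) (a(f) = 6 + (f + 39)/(f + f) = 6 + (39 + f)/((2*f)) = 6 + (39 + f)*(1/(2*f)) = 6 + (39 + f)/(2*f))
sqrt(a(6) + 32716) = sqrt((13/2)*(3 + 6)/6 + 32716) = sqrt((13/2)*(1/6)*9 + 32716) = sqrt(39/4 + 32716) = sqrt(130903/4) = sqrt(130903)/2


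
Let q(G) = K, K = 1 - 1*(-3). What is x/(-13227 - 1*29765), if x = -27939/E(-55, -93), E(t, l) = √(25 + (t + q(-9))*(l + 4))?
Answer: 27939*√1141/98107744 ≈ 0.0096195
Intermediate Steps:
K = 4 (K = 1 + 3 = 4)
q(G) = 4
E(t, l) = √(25 + (4 + l)*(4 + t)) (E(t, l) = √(25 + (t + 4)*(l + 4)) = √(25 + (4 + t)*(4 + l)) = √(25 + (4 + l)*(4 + t)))
x = -27939*√1141/2282 (x = -27939/√(41 + 4*(-93) + 4*(-55) - 93*(-55)) = -27939/√(41 - 372 - 220 + 5115) = -27939*√1141/2282 ≈ -413.56)
x/(-13227 - 1*29765) = (-27939*√1141/2282)/(-13227 - 1*29765) = (-27939*√1141/2282)/(-13227 - 29765) = -27939*√1141/2282/(-42992) = -27939*√1141/2282*(-1/42992) = 27939*√1141/98107744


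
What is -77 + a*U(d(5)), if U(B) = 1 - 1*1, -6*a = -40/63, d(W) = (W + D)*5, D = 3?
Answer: -77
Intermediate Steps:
d(W) = 15 + 5*W (d(W) = (W + 3)*5 = (3 + W)*5 = 15 + 5*W)
a = 20/189 (a = -(-20)/(3*63) = -1/6*(-40/63) = 20/189 ≈ 0.10582)
U(B) = 0 (U(B) = 1 - 1 = 0)
-77 + a*U(d(5)) = -77 + (20/189)*0 = -77 + 0 = -77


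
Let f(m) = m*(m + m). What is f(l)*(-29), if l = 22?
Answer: -28072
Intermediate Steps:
f(m) = 2*m² (f(m) = m*(2*m) = 2*m²)
f(l)*(-29) = (2*22²)*(-29) = (2*484)*(-29) = 968*(-29) = -28072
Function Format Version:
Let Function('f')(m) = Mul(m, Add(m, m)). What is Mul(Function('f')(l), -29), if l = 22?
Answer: -28072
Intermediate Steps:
Function('f')(m) = Mul(2, Pow(m, 2)) (Function('f')(m) = Mul(m, Mul(2, m)) = Mul(2, Pow(m, 2)))
Mul(Function('f')(l), -29) = Mul(Mul(2, Pow(22, 2)), -29) = Mul(Mul(2, 484), -29) = Mul(968, -29) = -28072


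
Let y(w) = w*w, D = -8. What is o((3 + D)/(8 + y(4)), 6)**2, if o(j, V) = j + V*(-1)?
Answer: 22201/576 ≈ 38.543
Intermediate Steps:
y(w) = w**2
o(j, V) = j - V
o((3 + D)/(8 + y(4)), 6)**2 = ((3 - 8)/(8 + 4**2) - 1*6)**2 = (-5/(8 + 16) - 6)**2 = (-5/24 - 6)**2 = (-149/24)**2 = 22201/576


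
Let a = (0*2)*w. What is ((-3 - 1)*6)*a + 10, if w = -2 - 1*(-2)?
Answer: 10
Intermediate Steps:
w = 0 (w = -2 + 2 = 0)
a = 0 (a = (0*2)*0 = 0*0 = 0)
((-3 - 1)*6)*a + 10 = ((-3 - 1)*6)*0 + 10 = -4*6*0 + 10 = -24*0 + 10 = 0 + 10 = 10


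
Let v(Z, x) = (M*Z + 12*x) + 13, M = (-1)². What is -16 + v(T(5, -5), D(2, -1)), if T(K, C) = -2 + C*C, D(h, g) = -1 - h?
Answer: -16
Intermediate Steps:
M = 1
T(K, C) = -2 + C²
v(Z, x) = 13 + Z + 12*x (v(Z, x) = (1*Z + 12*x) + 13 = (Z + 12*x) + 13 = 13 + Z + 12*x)
-16 + v(T(5, -5), D(2, -1)) = -16 + (13 + (-2 + (-5)²) + 12*(-1 - 1*2)) = -16 + (13 + (-2 + 25) + 12*(-1 - 2)) = -16 + (13 + 23 + 12*(-3)) = -16 + (13 + 23 - 36) = -16 + 0 = -16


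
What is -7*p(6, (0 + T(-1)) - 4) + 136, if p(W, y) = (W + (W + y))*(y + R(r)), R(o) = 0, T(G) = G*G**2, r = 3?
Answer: 381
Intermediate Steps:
T(G) = G**3
p(W, y) = y*(y + 2*W) (p(W, y) = (W + (W + y))*(y + 0) = (y + 2*W)*y = y*(y + 2*W))
-7*p(6, (0 + T(-1)) - 4) + 136 = -7*((0 + (-1)**3) - 4)*(((0 + (-1)**3) - 4) + 2*6) + 136 = -7*((0 - 1) - 4)*(((0 - 1) - 4) + 12) + 136 = -7*(-1 - 4)*((-1 - 4) + 12) + 136 = -(-35)*(-5 + 12) + 136 = -(-35)*7 + 136 = -7*(-35) + 136 = 245 + 136 = 381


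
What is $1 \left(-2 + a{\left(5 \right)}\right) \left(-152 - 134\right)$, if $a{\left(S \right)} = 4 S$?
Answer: $-5148$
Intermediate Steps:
$1 \left(-2 + a{\left(5 \right)}\right) \left(-152 - 134\right) = 1 \left(-2 + 4 \cdot 5\right) \left(-152 - 134\right) = 1 \left(-2 + 20\right) \left(-286\right) = 1 \cdot 18 \left(-286\right) = 18 \left(-286\right) = -5148$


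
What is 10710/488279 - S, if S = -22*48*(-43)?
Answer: -22171762122/488279 ≈ -45408.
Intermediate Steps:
S = 45408 (S = -1056*(-43) = 45408)
10710/488279 - S = 10710/488279 - 1*45408 = 10710*(1/488279) - 45408 = 10710/488279 - 45408 = -22171762122/488279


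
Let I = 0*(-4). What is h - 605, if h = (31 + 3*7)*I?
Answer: -605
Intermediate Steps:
I = 0
h = 0 (h = (31 + 3*7)*0 = (31 + 21)*0 = 52*0 = 0)
h - 605 = 0 - 605 = -605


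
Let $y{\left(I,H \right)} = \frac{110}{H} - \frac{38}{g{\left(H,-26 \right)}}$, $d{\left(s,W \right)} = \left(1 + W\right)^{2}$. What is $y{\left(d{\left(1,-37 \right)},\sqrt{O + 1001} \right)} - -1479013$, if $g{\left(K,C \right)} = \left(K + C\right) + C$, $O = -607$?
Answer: $\frac{1708261003}{1155} + \frac{67268 \sqrt{394}}{227535} \approx 1.479 \cdot 10^{6}$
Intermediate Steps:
$g{\left(K,C \right)} = K + 2 C$ ($g{\left(K,C \right)} = \left(C + K\right) + C = K + 2 C$)
$y{\left(I,H \right)} = - \frac{38}{-52 + H} + \frac{110}{H}$ ($y{\left(I,H \right)} = \frac{110}{H} - \frac{38}{H + 2 \left(-26\right)} = \frac{110}{H} - \frac{38}{H - 52} = \frac{110}{H} - \frac{38}{-52 + H} = - \frac{38}{-52 + H} + \frac{110}{H}$)
$y{\left(d{\left(1,-37 \right)},\sqrt{O + 1001} \right)} - -1479013 = \frac{8 \left(-715 + 9 \sqrt{-607 + 1001}\right)}{\sqrt{-607 + 1001} \left(-52 + \sqrt{-607 + 1001}\right)} - -1479013 = \frac{8 \left(-715 + 9 \sqrt{394}\right)}{\sqrt{394} \left(-52 + \sqrt{394}\right)} + 1479013 = \frac{8 \frac{\sqrt{394}}{394} \left(-715 + 9 \sqrt{394}\right)}{-52 + \sqrt{394}} + 1479013 = \frac{4 \sqrt{394} \left(-715 + 9 \sqrt{394}\right)}{197 \left(-52 + \sqrt{394}\right)} + 1479013 = 1479013 + \frac{4 \sqrt{394} \left(-715 + 9 \sqrt{394}\right)}{197 \left(-52 + \sqrt{394}\right)}$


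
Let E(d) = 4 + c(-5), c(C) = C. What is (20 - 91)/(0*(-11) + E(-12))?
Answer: 71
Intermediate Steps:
E(d) = -1 (E(d) = 4 - 5 = -1)
(20 - 91)/(0*(-11) + E(-12)) = (20 - 91)/(0*(-11) - 1) = -71/(0 - 1) = -71/(-1) = -71*(-1) = 71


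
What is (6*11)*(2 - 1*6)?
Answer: -264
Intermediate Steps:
(6*11)*(2 - 1*6) = 66*(2 - 6) = 66*(-4) = -264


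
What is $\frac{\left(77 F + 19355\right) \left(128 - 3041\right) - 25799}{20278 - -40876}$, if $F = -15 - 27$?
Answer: $- \frac{23493136}{30577} \approx -768.33$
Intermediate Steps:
$F = -42$
$\frac{\left(77 F + 19355\right) \left(128 - 3041\right) - 25799}{20278 - -40876} = \frac{\left(77 \left(-42\right) + 19355\right) \left(128 - 3041\right) - 25799}{20278 - -40876} = \frac{\left(-3234 + 19355\right) \left(-2913\right) - 25799}{20278 + 40876} = \frac{16121 \left(-2913\right) - 25799}{61154} = \left(-46960473 - 25799\right) \frac{1}{61154} = \left(-46986272\right) \frac{1}{61154} = - \frac{23493136}{30577}$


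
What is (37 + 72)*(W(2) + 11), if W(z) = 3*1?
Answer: 1526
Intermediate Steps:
W(z) = 3
(37 + 72)*(W(2) + 11) = (37 + 72)*(3 + 11) = 109*14 = 1526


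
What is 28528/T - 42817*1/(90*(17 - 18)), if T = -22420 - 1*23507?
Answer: 218209871/459270 ≈ 475.12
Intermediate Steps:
T = -45927 (T = -22420 - 23507 = -45927)
28528/T - 42817*1/(90*(17 - 18)) = 28528/(-45927) - 42817*1/(90*(17 - 18)) = 28528*(-1/45927) - 42817/(90*(-1)) = -28528/45927 - 42817/(-90) = -28528/45927 - 42817*(-1/90) = -28528/45927 + 42817/90 = 218209871/459270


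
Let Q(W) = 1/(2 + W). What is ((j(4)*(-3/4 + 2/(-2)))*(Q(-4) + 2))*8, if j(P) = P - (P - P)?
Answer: -84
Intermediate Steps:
j(P) = P (j(P) = P - 1*0 = P + 0 = P)
((j(4)*(-3/4 + 2/(-2)))*(Q(-4) + 2))*8 = ((4*(-3/4 + 2/(-2)))*(1/(2 - 4) + 2))*8 = ((4*(-3*1/4 + 2*(-1/2)))*(1/(-2) + 2))*8 = ((4*(-3/4 - 1))*(-1/2 + 2))*8 = ((4*(-7/4))*(3/2))*8 = -7*3/2*8 = -21/2*8 = -84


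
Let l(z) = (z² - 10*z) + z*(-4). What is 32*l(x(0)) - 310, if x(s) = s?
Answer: -310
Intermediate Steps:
l(z) = z² - 14*z (l(z) = (z² - 10*z) - 4*z = z² - 14*z)
32*l(x(0)) - 310 = 32*(0*(-14 + 0)) - 310 = 32*(0*(-14)) - 310 = 32*0 - 310 = 0 - 310 = -310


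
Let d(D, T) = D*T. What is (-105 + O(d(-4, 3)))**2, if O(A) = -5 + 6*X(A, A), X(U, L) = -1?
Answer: 13456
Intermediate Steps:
O(A) = -11 (O(A) = -5 + 6*(-1) = -5 - 6 = -11)
(-105 + O(d(-4, 3)))**2 = (-105 - 11)**2 = (-116)**2 = 13456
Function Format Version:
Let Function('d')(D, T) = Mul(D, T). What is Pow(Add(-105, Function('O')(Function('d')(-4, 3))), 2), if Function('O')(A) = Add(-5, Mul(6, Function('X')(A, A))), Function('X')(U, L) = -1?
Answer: 13456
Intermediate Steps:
Function('O')(A) = -11 (Function('O')(A) = Add(-5, Mul(6, -1)) = Add(-5, -6) = -11)
Pow(Add(-105, Function('O')(Function('d')(-4, 3))), 2) = Pow(Add(-105, -11), 2) = Pow(-116, 2) = 13456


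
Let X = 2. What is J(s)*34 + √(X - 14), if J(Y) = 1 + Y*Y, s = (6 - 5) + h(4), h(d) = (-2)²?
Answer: 884 + 2*I*√3 ≈ 884.0 + 3.4641*I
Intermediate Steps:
h(d) = 4
s = 5 (s = (6 - 5) + 4 = 1 + 4 = 5)
J(Y) = 1 + Y²
J(s)*34 + √(X - 14) = (1 + 5²)*34 + √(2 - 14) = (1 + 25)*34 + √(-12) = 26*34 + 2*I*√3 = 884 + 2*I*√3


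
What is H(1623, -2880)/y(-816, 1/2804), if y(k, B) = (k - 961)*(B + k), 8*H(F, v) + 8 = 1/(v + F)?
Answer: -7049957/10221642308814 ≈ -6.8971e-7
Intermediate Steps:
H(F, v) = -1 + 1/(8*(F + v)) (H(F, v) = -1 + 1/(8*(v + F)) = -1 + 1/(8*(F + v)))
y(k, B) = (-961 + k)*(B + k)
H(1623, -2880)/y(-816, 1/2804) = ((1/8 - 1*1623 - 1*(-2880))/(1623 - 2880))/((-816)**2 - 961/2804 - 961*(-816) - 816/2804) = ((1/8 - 1623 + 2880)/(-1257))/(665856 - 961*1/2804 + 784176 + (1/2804)*(-816)) = (-1/1257*10057/8)/(665856 - 961/2804 + 784176 - 204/701) = -10057/(10056*4065887951/2804) = -10057/10056*2804/4065887951 = -7049957/10221642308814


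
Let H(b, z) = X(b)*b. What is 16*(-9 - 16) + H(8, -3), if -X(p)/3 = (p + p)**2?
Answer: -6544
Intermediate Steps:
X(p) = -12*p**2 (X(p) = -3*(p + p)**2 = -3*4*p**2 = -12*p**2)
H(b, z) = -12*b**3 (H(b, z) = (-12*b**2)*b = -12*b**3)
16*(-9 - 16) + H(8, -3) = 16*(-9 - 16) - 12*8**3 = 16*(-25) - 12*512 = -400 - 6144 = -6544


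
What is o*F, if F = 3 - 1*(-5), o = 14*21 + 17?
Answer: 2488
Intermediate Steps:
o = 311 (o = 294 + 17 = 311)
F = 8 (F = 3 + 5 = 8)
o*F = 311*8 = 2488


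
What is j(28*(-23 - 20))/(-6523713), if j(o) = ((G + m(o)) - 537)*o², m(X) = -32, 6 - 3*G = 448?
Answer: 63576016/399411 ≈ 159.17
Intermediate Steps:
G = -442/3 (G = 2 - ⅓*448 = 2 - 448/3 = -442/3 ≈ -147.33)
j(o) = -2149*o²/3 (j(o) = ((-442/3 - 32) - 537)*o² = (-538/3 - 537)*o² = -2149*o²/3)
j(28*(-23 - 20))/(-6523713) = -2149*784*(-23 - 20)²/3/(-6523713) = -2149*(28*(-43))²/3*(-1/6523713) = -2149/3*(-1204)²*(-1/6523713) = -2149/3*1449616*(-1/6523713) = -3115224784/3*(-1/6523713) = 63576016/399411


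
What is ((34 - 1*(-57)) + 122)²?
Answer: 45369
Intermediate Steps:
((34 - 1*(-57)) + 122)² = ((34 + 57) + 122)² = (91 + 122)² = 213² = 45369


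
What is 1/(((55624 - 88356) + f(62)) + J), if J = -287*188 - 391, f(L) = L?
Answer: -1/87017 ≈ -1.1492e-5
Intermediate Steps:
J = -54347 (J = -53956 - 391 = -54347)
1/(((55624 - 88356) + f(62)) + J) = 1/(((55624 - 88356) + 62) - 54347) = 1/((-32732 + 62) - 54347) = 1/(-32670 - 54347) = 1/(-87017) = -1/87017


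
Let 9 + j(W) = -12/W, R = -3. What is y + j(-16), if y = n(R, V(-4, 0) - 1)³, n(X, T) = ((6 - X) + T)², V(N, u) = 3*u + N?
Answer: 16351/4 ≈ 4087.8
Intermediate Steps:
V(N, u) = N + 3*u
j(W) = -9 - 12/W
n(X, T) = (6 + T - X)²
y = 4096 (y = ((6 + ((-4 + 3*0) - 1) - 1*(-3))²)³ = ((6 + ((-4 + 0) - 1) + 3)²)³ = ((6 + (-4 - 1) + 3)²)³ = ((6 - 5 + 3)²)³ = (4²)³ = 16³ = 4096)
y + j(-16) = 4096 + (-9 - 12/(-16)) = 4096 + (-9 - 12*(-1/16)) = 4096 + (-9 + ¾) = 4096 - 33/4 = 16351/4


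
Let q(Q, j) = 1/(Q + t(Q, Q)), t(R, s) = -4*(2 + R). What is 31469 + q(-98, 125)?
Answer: 9000135/286 ≈ 31469.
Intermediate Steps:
t(R, s) = -8 - 4*R
q(Q, j) = 1/(-8 - 3*Q) (q(Q, j) = 1/(Q + (-8 - 4*Q)) = 1/(-8 - 3*Q))
31469 + q(-98, 125) = 31469 - 1/(8 + 3*(-98)) = 31469 - 1/(8 - 294) = 31469 - 1/(-286) = 31469 - 1*(-1/286) = 31469 + 1/286 = 9000135/286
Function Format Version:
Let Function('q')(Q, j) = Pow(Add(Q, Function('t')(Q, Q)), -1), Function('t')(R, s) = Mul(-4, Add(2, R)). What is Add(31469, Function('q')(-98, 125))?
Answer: Rational(9000135, 286) ≈ 31469.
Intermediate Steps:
Function('t')(R, s) = Add(-8, Mul(-4, R))
Function('q')(Q, j) = Pow(Add(-8, Mul(-3, Q)), -1) (Function('q')(Q, j) = Pow(Add(Q, Add(-8, Mul(-4, Q))), -1) = Pow(Add(-8, Mul(-3, Q)), -1))
Add(31469, Function('q')(-98, 125)) = Add(31469, Mul(-1, Pow(Add(8, Mul(3, -98)), -1))) = Add(31469, Mul(-1, Pow(Add(8, -294), -1))) = Add(31469, Mul(-1, Pow(-286, -1))) = Add(31469, Mul(-1, Rational(-1, 286))) = Add(31469, Rational(1, 286)) = Rational(9000135, 286)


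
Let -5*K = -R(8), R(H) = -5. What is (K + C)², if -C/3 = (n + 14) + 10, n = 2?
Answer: 6241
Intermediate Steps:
C = -78 (C = -3*((2 + 14) + 10) = -3*(16 + 10) = -3*26 = -78)
K = -1 (K = -(-1)*(-5)/5 = -⅕*5 = -1)
(K + C)² = (-1 - 78)² = (-79)² = 6241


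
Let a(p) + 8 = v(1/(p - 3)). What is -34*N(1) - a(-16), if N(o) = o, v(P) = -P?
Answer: -495/19 ≈ -26.053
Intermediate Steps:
a(p) = -8 - 1/(-3 + p) (a(p) = -8 - 1/(p - 3) = -8 - 1/(-3 + p))
-34*N(1) - a(-16) = -34*1 - (23 - 8*(-16))/(-3 - 16) = -34 - (23 + 128)/(-19) = -34 - (-1)*151/19 = -34 - 1*(-151/19) = -34 + 151/19 = -495/19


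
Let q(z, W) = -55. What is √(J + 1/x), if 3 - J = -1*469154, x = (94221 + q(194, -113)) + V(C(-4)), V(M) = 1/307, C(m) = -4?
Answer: √43565300866779507286/9636321 ≈ 684.95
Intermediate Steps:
V(M) = 1/307
x = 28908963/307 (x = (94221 - 55) + 1/307 = 94166 + 1/307 = 28908963/307 ≈ 94166.)
J = 469157 (J = 3 - (-1)*469154 = 3 - 1*(-469154) = 3 + 469154 = 469157)
√(J + 1/x) = √(469157 + 1/(28908963/307)) = √(469157 + 307/28908963) = √(13562842354498/28908963) = √43565300866779507286/9636321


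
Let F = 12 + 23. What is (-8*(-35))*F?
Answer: 9800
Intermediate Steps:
F = 35
(-8*(-35))*F = -8*(-35)*35 = 280*35 = 9800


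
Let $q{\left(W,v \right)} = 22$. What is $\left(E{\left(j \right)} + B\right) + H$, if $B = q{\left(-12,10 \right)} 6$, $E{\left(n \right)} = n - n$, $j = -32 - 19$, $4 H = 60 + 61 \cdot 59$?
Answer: $\frac{4187}{4} \approx 1046.8$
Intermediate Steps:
$H = \frac{3659}{4}$ ($H = \frac{60 + 61 \cdot 59}{4} = \frac{60 + 3599}{4} = \frac{1}{4} \cdot 3659 = \frac{3659}{4} \approx 914.75$)
$j = -51$
$E{\left(n \right)} = 0$
$B = 132$ ($B = 22 \cdot 6 = 132$)
$\left(E{\left(j \right)} + B\right) + H = \left(0 + 132\right) + \frac{3659}{4} = 132 + \frac{3659}{4} = \frac{4187}{4}$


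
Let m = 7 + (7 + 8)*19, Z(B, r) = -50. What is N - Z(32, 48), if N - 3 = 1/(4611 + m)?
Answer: 259860/4903 ≈ 53.000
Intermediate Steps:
m = 292 (m = 7 + 15*19 = 7 + 285 = 292)
N = 14710/4903 (N = 3 + 1/(4611 + 292) = 3 + 1/4903 = 14710/4903 ≈ 3.0002)
N - Z(32, 48) = 14710/4903 - 1*(-50) = 14710/4903 + 50 = 259860/4903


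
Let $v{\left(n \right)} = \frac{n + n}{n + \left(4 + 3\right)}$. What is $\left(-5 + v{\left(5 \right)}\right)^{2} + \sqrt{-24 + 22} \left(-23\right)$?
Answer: $\frac{625}{36} - 23 i \sqrt{2} \approx 17.361 - 32.527 i$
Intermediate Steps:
$v{\left(n \right)} = \frac{2 n}{7 + n}$ ($v{\left(n \right)} = \frac{2 n}{n + 7} = \frac{2 n}{7 + n}$)
$\left(-5 + v{\left(5 \right)}\right)^{2} + \sqrt{-24 + 22} \left(-23\right) = \left(-5 + 2 \cdot 5 \frac{1}{7 + 5}\right)^{2} + \sqrt{-24 + 22} \left(-23\right) = \left(-5 + 2 \cdot 5 \cdot \frac{1}{12}\right)^{2} + \sqrt{-2} \left(-23\right) = \left(-5 + 2 \cdot 5 \cdot \frac{1}{12}\right)^{2} + i \sqrt{2} \left(-23\right) = \left(-5 + \frac{5}{6}\right)^{2} - 23 i \sqrt{2} = \left(- \frac{25}{6}\right)^{2} - 23 i \sqrt{2} = \frac{625}{36} - 23 i \sqrt{2}$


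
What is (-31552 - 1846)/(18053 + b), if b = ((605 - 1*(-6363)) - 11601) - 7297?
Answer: -33398/6123 ≈ -5.4545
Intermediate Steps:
b = -11930 (b = ((605 + 6363) - 11601) - 7297 = (6968 - 11601) - 7297 = -4633 - 7297 = -11930)
(-31552 - 1846)/(18053 + b) = (-31552 - 1846)/(18053 - 11930) = -33398/6123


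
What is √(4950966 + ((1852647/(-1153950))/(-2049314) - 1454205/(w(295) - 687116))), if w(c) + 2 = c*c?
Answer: √25121014610746690776727936021621466661/2252545176393330 ≈ 2225.1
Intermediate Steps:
w(c) = -2 + c² (w(c) = -2 + c*c = -2 + c²)
√(4950966 + ((1852647/(-1153950))/(-2049314) - 1454205/(w(295) - 687116))) = √(4950966 + ((1852647/(-1153950))/(-2049314) - 1454205/((-2 + 295²) - 687116))) = √(4950966 + ((1852647*(-1/1153950))*(-1/2049314) - 1454205/((-2 + 87025) - 687116))) = √(4950966 + (-617549/384650*(-1/2049314) - 1454205/(87023 - 687116))) = √(4950966 + (617549/788268630100 - 1454205/(-600093))) = √(4950966 + (617549/788268630100 - 1454205*(-1/600093))) = √(4950966 + (617549/788268630100 + 484735/200031)) = √(4950966 + 382101517940467519/157678162347533100) = √(780659602826634502442119/157678162347533100) = √25121014610746690776727936021621466661/2252545176393330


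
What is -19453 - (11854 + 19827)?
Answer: -51134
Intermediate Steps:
-19453 - (11854 + 19827) = -19453 - 1*31681 = -19453 - 31681 = -51134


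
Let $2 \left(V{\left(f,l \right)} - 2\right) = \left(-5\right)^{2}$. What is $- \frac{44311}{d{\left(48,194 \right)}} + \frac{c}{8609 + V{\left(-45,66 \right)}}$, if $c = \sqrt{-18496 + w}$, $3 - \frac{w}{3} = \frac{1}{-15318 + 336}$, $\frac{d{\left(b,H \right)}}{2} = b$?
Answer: $- \frac{44311}{96} + \frac{i \sqrt{461066440538}}{43065759} \approx -461.57 + 0.015767 i$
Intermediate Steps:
$d{\left(b,H \right)} = 2 b$
$V{\left(f,l \right)} = \frac{29}{2}$ ($V{\left(f,l \right)} = 2 + \frac{\left(-5\right)^{2}}{2} = 2 + \frac{1}{2} \cdot 25 = 2 + \frac{25}{2} = \frac{29}{2}$)
$w = \frac{44947}{4994}$ ($w = 9 - \frac{3}{-15318 + 336} = 9 - \frac{3}{-14982} = 9 - - \frac{1}{4994} = 9 + \frac{1}{4994} = \frac{44947}{4994} \approx 9.0002$)
$c = \frac{i \sqrt{461066440538}}{4994}$ ($c = \sqrt{-18496 + \frac{44947}{4994}} = \sqrt{- \frac{92324077}{4994}} = \frac{i \sqrt{461066440538}}{4994} \approx 135.97 i$)
$- \frac{44311}{d{\left(48,194 \right)}} + \frac{c}{8609 + V{\left(-45,66 \right)}} = - \frac{44311}{2 \cdot 48} + \frac{\frac{1}{4994} i \sqrt{461066440538}}{8609 + \frac{29}{2}} = - \frac{44311}{96} + \frac{\frac{1}{4994} i \sqrt{461066440538}}{\frac{17247}{2}} = \left(-44311\right) \frac{1}{96} + \frac{i \sqrt{461066440538}}{4994} \cdot \frac{2}{17247} = - \frac{44311}{96} + \frac{i \sqrt{461066440538}}{43065759}$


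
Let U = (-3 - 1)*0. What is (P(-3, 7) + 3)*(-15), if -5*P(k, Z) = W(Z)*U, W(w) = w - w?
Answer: -45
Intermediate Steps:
U = 0 (U = -4*0 = 0)
W(w) = 0
P(k, Z) = 0 (P(k, Z) = -0*0 = -1/5*0 = 0)
(P(-3, 7) + 3)*(-15) = (0 + 3)*(-15) = 3*(-15) = -45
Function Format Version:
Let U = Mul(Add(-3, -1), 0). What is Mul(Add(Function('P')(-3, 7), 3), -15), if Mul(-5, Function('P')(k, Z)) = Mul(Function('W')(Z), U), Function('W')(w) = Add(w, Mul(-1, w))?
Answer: -45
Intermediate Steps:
U = 0 (U = Mul(-4, 0) = 0)
Function('W')(w) = 0
Function('P')(k, Z) = 0 (Function('P')(k, Z) = Mul(Rational(-1, 5), Mul(0, 0)) = Mul(Rational(-1, 5), 0) = 0)
Mul(Add(Function('P')(-3, 7), 3), -15) = Mul(Add(0, 3), -15) = Mul(3, -15) = -45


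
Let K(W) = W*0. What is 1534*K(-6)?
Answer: 0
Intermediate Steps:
K(W) = 0
1534*K(-6) = 1534*0 = 0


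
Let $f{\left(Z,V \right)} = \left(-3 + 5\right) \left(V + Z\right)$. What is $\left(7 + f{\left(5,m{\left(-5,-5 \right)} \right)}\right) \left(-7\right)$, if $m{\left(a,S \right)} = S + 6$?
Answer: $-133$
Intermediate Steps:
$m{\left(a,S \right)} = 6 + S$
$f{\left(Z,V \right)} = 2 V + 2 Z$ ($f{\left(Z,V \right)} = 2 \left(V + Z\right) = 2 V + 2 Z$)
$\left(7 + f{\left(5,m{\left(-5,-5 \right)} \right)}\right) \left(-7\right) = \left(7 + \left(2 \left(6 - 5\right) + 2 \cdot 5\right)\right) \left(-7\right) = \left(7 + \left(2 \cdot 1 + 10\right)\right) \left(-7\right) = \left(7 + \left(2 + 10\right)\right) \left(-7\right) = \left(7 + 12\right) \left(-7\right) = 19 \left(-7\right) = -133$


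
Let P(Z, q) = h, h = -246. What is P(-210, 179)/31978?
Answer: -123/15989 ≈ -0.0076928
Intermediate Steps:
P(Z, q) = -246
P(-210, 179)/31978 = -246/31978 = -246*1/31978 = -123/15989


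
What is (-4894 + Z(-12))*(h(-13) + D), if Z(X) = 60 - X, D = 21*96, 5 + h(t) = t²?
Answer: -10511960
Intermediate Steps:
h(t) = -5 + t²
D = 2016
(-4894 + Z(-12))*(h(-13) + D) = (-4894 + (60 - 1*(-12)))*((-5 + (-13)²) + 2016) = (-4894 + (60 + 12))*((-5 + 169) + 2016) = (-4894 + 72)*(164 + 2016) = -4822*2180 = -10511960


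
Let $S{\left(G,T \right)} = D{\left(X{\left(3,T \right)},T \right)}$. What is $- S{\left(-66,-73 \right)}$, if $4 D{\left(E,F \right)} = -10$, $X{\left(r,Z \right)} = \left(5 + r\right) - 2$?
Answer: $\frac{5}{2} \approx 2.5$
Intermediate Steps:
$X{\left(r,Z \right)} = 3 + r$
$D{\left(E,F \right)} = - \frac{5}{2}$ ($D{\left(E,F \right)} = \frac{1}{4} \left(-10\right) = - \frac{5}{2}$)
$S{\left(G,T \right)} = - \frac{5}{2}$
$- S{\left(-66,-73 \right)} = \left(-1\right) \left(- \frac{5}{2}\right) = \frac{5}{2}$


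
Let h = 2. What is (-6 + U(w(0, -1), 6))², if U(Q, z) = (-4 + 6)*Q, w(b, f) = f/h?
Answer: 49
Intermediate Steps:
w(b, f) = f/2
U(Q, z) = 2*Q
(-6 + U(w(0, -1), 6))² = (-6 + 2*((½)*(-1)))² = (-6 + 2*(-½))² = (-6 - 1)² = (-7)² = 49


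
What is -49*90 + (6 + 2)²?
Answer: -4346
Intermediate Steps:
-49*90 + (6 + 2)² = -4410 + 8² = -4410 + 64 = -4346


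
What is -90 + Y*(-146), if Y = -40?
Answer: 5750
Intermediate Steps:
-90 + Y*(-146) = -90 - 40*(-146) = -90 + 5840 = 5750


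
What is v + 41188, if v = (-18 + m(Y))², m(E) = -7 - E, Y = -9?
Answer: 41444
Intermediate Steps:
v = 256 (v = (-18 + (-7 - 1*(-9)))² = (-18 + (-7 + 9))² = (-18 + 2)² = (-16)² = 256)
v + 41188 = 256 + 41188 = 41444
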